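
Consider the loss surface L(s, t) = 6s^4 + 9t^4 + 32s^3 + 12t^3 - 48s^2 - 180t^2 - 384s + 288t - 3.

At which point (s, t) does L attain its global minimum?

L(s,t) separates as P(s) + Q(t) − 3, so its minimum is min P + min Q − 3.
P'(s) = 24(s - 2)(s + 2)(s + 4) vanishes at s ∈ {-4, -2, 2}; Q'(t) = 36(t - 2)(t - 1)(t + 4) vanishes at t ∈ {-4, 1, 2}.
Local minima of P (where P''>0): P(-4)=256, P(2)=-608. Local minima of Q: Q(-4)=-2496, Q(2)=96.
So the global minimum of L is P(2) + Q(-4) − 3 = -608 − 2496 − 3 = -3107, attained at (2, -4).

(2, -4)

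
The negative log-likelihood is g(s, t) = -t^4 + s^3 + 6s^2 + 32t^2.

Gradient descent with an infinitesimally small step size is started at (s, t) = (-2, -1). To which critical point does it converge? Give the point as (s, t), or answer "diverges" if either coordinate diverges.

(0, 0)

g is separable, so gradient descent decouples: s follows -∂g/∂s, t follows -∂g/∂t.
∂g/∂s = 3s(s + 4); at s=-2 this is -12, so s increases.
∂g/∂t = -4t(t - 4)(t + 4); at t=-1 this is -60, so t increases.
s converges to its nearest critical value 0 (a local min of the s-part); t converges to 0. The iterate converges to (0, 0).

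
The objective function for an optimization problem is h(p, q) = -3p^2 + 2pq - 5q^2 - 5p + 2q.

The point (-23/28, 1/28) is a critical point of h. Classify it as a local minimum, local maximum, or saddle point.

local maximum

The Hessian of h is constant: H = [[-6, 2], [2, -10]].
det(H) = (-6)·(-10) − 2² = 56.
det(H) > 0 and tr(H) = -16 < 0, so H is negative definite and the point is a local maximum.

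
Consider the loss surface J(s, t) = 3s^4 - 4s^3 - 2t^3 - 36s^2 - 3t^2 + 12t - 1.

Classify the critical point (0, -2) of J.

The mixed partial ∂²J/∂s∂t is 0, so the Hessian at any point is diag(J_ss, J_tt) = diag(12(3s^2 - 2s - 6), -6(2t + 1)).
At (0, -2): H = diag(-72, 18).
The eigenvalues have opposite signs, so H is indefinite: a saddle point.

saddle point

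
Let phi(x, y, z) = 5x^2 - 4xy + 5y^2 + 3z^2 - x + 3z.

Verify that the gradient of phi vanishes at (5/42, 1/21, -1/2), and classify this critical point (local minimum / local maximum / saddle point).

∇phi = (10x - 4y - 1, -4x + 10y, 6z + 3); substituting (5/42, 1/21, -1/2) gives ∇phi = (0, 0, 0), so (5/42, 1/21, -1/2) is indeed a critical point.
The Hessian is constant: H = [[10, -4, 0], [-4, 10, 0], [0, 0, 6]].
Leading principal minors: Δ₁ = 10, Δ₂ = 84, Δ₃ = 504.
All leading minors are positive, so H is positive definite: a local minimum.

local minimum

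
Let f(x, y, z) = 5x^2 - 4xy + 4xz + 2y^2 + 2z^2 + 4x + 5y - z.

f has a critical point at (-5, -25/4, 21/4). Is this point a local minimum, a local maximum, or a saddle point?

The Hessian is constant: H = [[10, -4, 4], [-4, 4, 0], [4, 0, 4]].
Leading principal minors: Δ₁ = 10, Δ₂ = 24, Δ₃ = 32.
All leading minors are positive, so H is positive definite: a local minimum.

local minimum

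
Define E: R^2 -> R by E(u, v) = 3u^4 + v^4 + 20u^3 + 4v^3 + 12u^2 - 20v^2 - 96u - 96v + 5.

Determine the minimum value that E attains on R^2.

E(u,v) separates as P(u) + Q(v) + 5, so its minimum is min P + min Q + 5.
P'(u) = 12(u - 1)(u + 2)(u + 4) vanishes at u ∈ {-4, -2, 1}; Q'(v) = 4(v - 3)(v + 2)(v + 4) vanishes at v ∈ {-4, -2, 3}.
Local minima of P (where P''>0): P(-4)=64, P(1)=-61. Local minima of Q: Q(-4)=64, Q(3)=-279.
So the global minimum of E is P(1) + Q(3) + 5 = -61 − 279 + 5 = -335, attained at (1, 3).

-335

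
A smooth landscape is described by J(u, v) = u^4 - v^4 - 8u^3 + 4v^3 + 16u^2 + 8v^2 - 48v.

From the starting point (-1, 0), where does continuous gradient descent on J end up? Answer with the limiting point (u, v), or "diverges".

(0, 2)

J is separable, so gradient descent decouples: u follows -∂J/∂u, v follows -∂J/∂v.
∂J/∂u = 4u(u - 4)(u - 2); at u=-1 this is -60, so u increases.
∂J/∂v = -4(v - 3)(v - 2)(v + 2); at v=0 this is -48, so v increases.
u converges to its nearest critical value 0 (a local min of the u-part); v converges to 2. The iterate converges to (0, 2).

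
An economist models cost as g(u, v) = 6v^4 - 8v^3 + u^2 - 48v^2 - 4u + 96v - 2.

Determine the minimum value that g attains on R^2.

-230

g(u,v) separates as P(u) + Q(v) − 2, so its minimum is min P + min Q − 2.
P'(u) = 2u - 4 vanishes at u ∈ {2}; Q'(v) = 24(v - 2)(v - 1)(v + 2) vanishes at v ∈ {-2, 1, 2}.
Local minima of P (where P''>0): P(2)=-4. Local minima of Q: Q(-2)=-224, Q(2)=32.
So the global minimum of g is P(2) + Q(-2) − 2 = -4 − 224 − 2 = -230, attained at (2, -2).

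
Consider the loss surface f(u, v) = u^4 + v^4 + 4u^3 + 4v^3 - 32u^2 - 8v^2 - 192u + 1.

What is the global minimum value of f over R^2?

f(u,v) separates as P(u) + Q(v) + 1, so its minimum is min P + min Q + 1.
P'(u) = 4(u - 4)(u + 3)(u + 4) vanishes at u ∈ {-4, -3, 4}; Q'(v) = 4v(v - 1)(v + 4) vanishes at v ∈ {-4, 0, 1}.
Local minima of P (where P''>0): P(-4)=256, P(4)=-768. Local minima of Q: Q(-4)=-128, Q(1)=-3.
So the global minimum of f is P(4) + Q(-4) + 1 = -768 − 128 + 1 = -895, attained at (4, -4).

-895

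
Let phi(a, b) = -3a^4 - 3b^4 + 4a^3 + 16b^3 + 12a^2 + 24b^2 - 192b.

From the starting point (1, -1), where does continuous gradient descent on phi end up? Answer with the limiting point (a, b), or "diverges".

(0, 2)

phi is separable, so gradient descent decouples: a follows -∂phi/∂a, b follows -∂phi/∂b.
∂phi/∂a = -12a(a - 2)(a + 1); at a=1 this is 24, so a decreases.
∂phi/∂b = -12(b - 4)(b - 2)(b + 2); at b=-1 this is -180, so b increases.
a converges to its nearest critical value 0 (a local min of the a-part); b converges to 2. The iterate converges to (0, 2).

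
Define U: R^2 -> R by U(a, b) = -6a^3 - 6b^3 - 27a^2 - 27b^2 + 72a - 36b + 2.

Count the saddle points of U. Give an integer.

U separates as a function of a plus a function of b, so ∇U=0 decouples.
∂U/∂a = -18(a - 1)(a + 4) = 0 at a ∈ {-4, 1}; ∂U/∂b = -18(b + 1)(b + 2) = 0 at b ∈ {-2, -1}.
The Hessian is diagonal: diag(U_aa, U_bb). Second derivatives: U_aa(-4)=90, U_aa(1)=-90; U_bb(-2)=18, U_bb(-1)=-18.
Saddle points occur where the two diagonal entries have opposite signs: (-4, -1), (1, -2). Count: 2.

2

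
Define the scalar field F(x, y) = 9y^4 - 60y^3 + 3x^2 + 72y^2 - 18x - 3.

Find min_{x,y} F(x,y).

-414

F(x,y) separates as P(x) + Q(y) − 3, so its minimum is min P + min Q − 3.
P'(x) = 6x - 18 vanishes at x ∈ {3}; Q'(y) = 36y(y - 4)(y - 1) vanishes at y ∈ {0, 1, 4}.
Local minima of P (where P''>0): P(3)=-27. Local minima of Q: Q(0)=0, Q(4)=-384.
So the global minimum of F is P(3) + Q(4) − 3 = -27 − 384 − 3 = -414, attained at (3, 4).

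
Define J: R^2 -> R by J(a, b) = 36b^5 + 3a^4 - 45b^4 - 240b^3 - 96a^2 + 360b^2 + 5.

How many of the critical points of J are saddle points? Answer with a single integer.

6

J separates as a function of a plus a function of b, so ∇J=0 decouples.
∂J/∂a = 12a(a - 4)(a + 4) = 0 at a ∈ {-4, 0, 4}; ∂J/∂b = 180b(b - 2)(b - 1)(b + 2) = 0 at b ∈ {-2, 0, 1, 2}.
The Hessian is diagonal: diag(J_aa, J_bb). Second derivatives: J_aa(-4)=384, J_aa(0)=-192, J_aa(4)=384; J_bb(-2)=-4320, J_bb(0)=720, J_bb(1)=-540, J_bb(2)=1440.
Saddle points occur where the two diagonal entries have opposite signs: (-4, -2), (-4, 1), (0, 0), (0, 2), (4, -2), (4, 1). Count: 6.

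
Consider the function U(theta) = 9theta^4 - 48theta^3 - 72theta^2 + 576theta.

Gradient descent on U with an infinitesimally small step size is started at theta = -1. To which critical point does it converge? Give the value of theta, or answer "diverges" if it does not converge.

-2

U'(theta) = 36(theta - 4)(theta - 2)(theta + 2), so U'(-1) = 540.
Gradient descent moves in the -U' direction, i.e. theta is decreasing.
The nearest critical point in that direction is theta = -2, where U'' = 864 > 0 (a local minimum). The iterate converges there.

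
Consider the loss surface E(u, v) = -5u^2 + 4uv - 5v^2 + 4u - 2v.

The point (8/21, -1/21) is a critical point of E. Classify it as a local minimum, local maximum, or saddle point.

local maximum

The Hessian of E is constant: H = [[-10, 4], [4, -10]].
det(H) = (-10)·(-10) − 4² = 84.
det(H) > 0 and tr(H) = -20 < 0, so H is negative definite and the point is a local maximum.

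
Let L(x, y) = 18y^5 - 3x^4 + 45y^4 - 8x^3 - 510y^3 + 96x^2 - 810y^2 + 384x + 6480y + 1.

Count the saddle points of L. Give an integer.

L separates as a function of x plus a function of y, so ∇L=0 decouples.
∂L/∂x = -12(x - 4)(x + 2)(x + 4) = 0 at x ∈ {-4, -2, 4}; ∂L/∂y = 90(y - 3)(y - 2)(y + 3)(y + 4) = 0 at y ∈ {-4, -3, 2, 3}.
The Hessian is diagonal: diag(L_xx, L_yy). Second derivatives: L_xx(-4)=-192, L_xx(-2)=144, L_xx(4)=-576; L_yy(-4)=-3780, L_yy(-3)=2700, L_yy(2)=-2700, L_yy(3)=3780.
Saddle points occur where the two diagonal entries have opposite signs: (-4, -3), (-4, 3), (-2, -4), (-2, 2), (4, -3), (4, 3). Count: 6.

6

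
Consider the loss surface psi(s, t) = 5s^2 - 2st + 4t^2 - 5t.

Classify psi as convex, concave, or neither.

psi is quadratic, so its Hessian is the constant matrix H = [[10, -2], [-2, 8]].
det(H) = 76, tr(H) = 18.
det(H) > 0 and tr(H) > 0, so H is positive definite everywhere: convex.

convex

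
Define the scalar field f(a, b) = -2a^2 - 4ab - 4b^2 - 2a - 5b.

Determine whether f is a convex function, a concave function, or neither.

f is quadratic, so its Hessian is the constant matrix H = [[-4, -4], [-4, -8]].
det(H) = 16, tr(H) = -12.
det(H) > 0 and tr(H) < 0, so H is negative definite everywhere: concave.

concave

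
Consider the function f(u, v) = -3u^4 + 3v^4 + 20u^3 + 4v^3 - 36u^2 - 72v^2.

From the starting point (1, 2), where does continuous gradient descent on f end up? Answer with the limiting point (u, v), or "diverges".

(2, 3)

f is separable, so gradient descent decouples: u follows -∂f/∂u, v follows -∂f/∂v.
∂f/∂u = -12u(u - 3)(u - 2); at u=1 this is -24, so u increases.
∂f/∂v = 12v(v - 3)(v + 4); at v=2 this is -144, so v increases.
u converges to its nearest critical value 2 (a local min of the u-part); v converges to 3. The iterate converges to (2, 3).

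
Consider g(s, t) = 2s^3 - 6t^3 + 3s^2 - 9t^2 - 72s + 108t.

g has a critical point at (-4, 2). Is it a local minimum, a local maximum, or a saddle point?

local maximum

The mixed partial ∂²g/∂s∂t is 0, so the Hessian at any point is diag(g_ss, g_tt) = diag(6(2s + 1), -18(2t + 1)).
At (-4, 2): H = diag(-42, -90).
Both eigenvalues are negative, so H is negative definite: a local maximum.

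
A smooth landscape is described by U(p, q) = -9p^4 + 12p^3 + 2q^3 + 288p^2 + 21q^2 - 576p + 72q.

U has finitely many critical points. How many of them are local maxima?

U separates as a function of p plus a function of q, so ∇U=0 decouples.
∂U/∂p = -36(p - 4)(p - 1)(p + 4) = 0 at p ∈ {-4, 1, 4}; ∂U/∂q = 6(q + 3)(q + 4) = 0 at q ∈ {-4, -3}.
The Hessian is diagonal: diag(U_pp, U_qq). Second derivatives: U_pp(-4)=-1440, U_pp(1)=540, U_pp(4)=-864; U_qq(-4)=-6, U_qq(-3)=6.
Local maxima occur where both diagonal entries negative: (-4, -4), (4, -4). Count: 2.

2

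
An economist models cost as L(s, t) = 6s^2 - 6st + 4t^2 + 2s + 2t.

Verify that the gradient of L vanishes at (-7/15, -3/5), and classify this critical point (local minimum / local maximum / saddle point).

local minimum

∇L = (12s - 6t + 2, -6s + 8t + 2); substituting (-7/15, -3/5) gives ∇L = (0, 0), so (-7/15, -3/5) is indeed a critical point.
The Hessian of L is constant: H = [[12, -6], [-6, 8]].
det(H) = 12·8 − (-6)² = 60.
det(H) > 0 and tr(H) = 20 > 0, so H is positive definite and the point is a local minimum.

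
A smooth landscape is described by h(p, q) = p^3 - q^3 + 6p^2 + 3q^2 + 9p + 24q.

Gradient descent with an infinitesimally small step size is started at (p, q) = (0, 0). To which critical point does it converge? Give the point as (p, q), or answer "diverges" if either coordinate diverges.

h is separable, so gradient descent decouples: p follows -∂h/∂p, q follows -∂h/∂q.
∂h/∂p = 3(p + 1)(p + 3); at p=0 this is 9, so p decreases.
∂h/∂q = -3(q - 4)(q + 2); at q=0 this is 24, so q decreases.
p converges to its nearest critical value -1 (a local min of the p-part); q converges to -2. The iterate converges to (-1, -2).

(-1, -2)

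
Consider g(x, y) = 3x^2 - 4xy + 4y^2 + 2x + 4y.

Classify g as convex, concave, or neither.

convex

g is quadratic, so its Hessian is the constant matrix H = [[6, -4], [-4, 8]].
det(H) = 32, tr(H) = 14.
det(H) > 0 and tr(H) > 0, so H is positive definite everywhere: convex.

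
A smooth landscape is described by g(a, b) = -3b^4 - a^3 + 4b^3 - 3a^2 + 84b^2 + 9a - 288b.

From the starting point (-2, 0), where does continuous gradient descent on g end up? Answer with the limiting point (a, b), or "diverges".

g is separable, so gradient descent decouples: a follows -∂g/∂a, b follows -∂g/∂b.
∂g/∂a = -3(a - 1)(a + 3); at a=-2 this is 9, so a decreases.
∂g/∂b = -12(b - 3)(b - 2)(b + 4); at b=0 this is -288, so b increases.
a converges to its nearest critical value -3 (a local min of the a-part); b converges to 2. The iterate converges to (-3, 2).

(-3, 2)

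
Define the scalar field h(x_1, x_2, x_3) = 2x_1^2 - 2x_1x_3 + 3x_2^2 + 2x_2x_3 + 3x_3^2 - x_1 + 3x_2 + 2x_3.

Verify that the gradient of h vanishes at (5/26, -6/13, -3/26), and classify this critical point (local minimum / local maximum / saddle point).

∇h = (4x_1 - 2x_3 - 1, 6x_2 + 2x_3 + 3, -2x_1 + 2x_2 + 6x_3 + 2); substituting (5/26, -6/13, -3/26) gives ∇h = (0, 0, 0), so (5/26, -6/13, -3/26) is indeed a critical point.
The Hessian is constant: H = [[4, 0, -2], [0, 6, 2], [-2, 2, 6]].
Leading principal minors: Δ₁ = 4, Δ₂ = 24, Δ₃ = 104.
All leading minors are positive, so H is positive definite: a local minimum.

local minimum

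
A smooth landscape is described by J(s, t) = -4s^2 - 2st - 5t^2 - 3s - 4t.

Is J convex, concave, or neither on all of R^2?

concave

J is quadratic, so its Hessian is the constant matrix H = [[-8, -2], [-2, -10]].
det(H) = 76, tr(H) = -18.
det(H) > 0 and tr(H) < 0, so H is negative definite everywhere: concave.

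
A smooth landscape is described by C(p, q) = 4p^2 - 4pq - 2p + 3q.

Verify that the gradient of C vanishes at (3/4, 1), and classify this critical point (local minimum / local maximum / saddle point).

∇C = (8p - 4q - 2, -4p + 3); substituting (3/4, 1) gives ∇C = (0, 0), so (3/4, 1) is indeed a critical point.
The Hessian of C is constant: H = [[8, -4], [-4, 0]].
det(H) = 8·0 − (-4)² = -16.
Since det(H) < 0, H is indefinite and the critical point is a saddle point.

saddle point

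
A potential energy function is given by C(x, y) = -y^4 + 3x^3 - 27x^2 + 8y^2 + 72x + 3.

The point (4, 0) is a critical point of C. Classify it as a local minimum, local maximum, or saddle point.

local minimum

The mixed partial ∂²C/∂x∂y is 0, so the Hessian at any point is diag(C_xx, C_yy) = diag(18(x - 3), 4(-3y^2 + 4)).
At (4, 0): H = diag(18, 16).
Both eigenvalues are positive, so H is positive definite: a local minimum.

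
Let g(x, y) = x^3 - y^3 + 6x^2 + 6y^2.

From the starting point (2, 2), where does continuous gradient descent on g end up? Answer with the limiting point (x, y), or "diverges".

g is separable, so gradient descent decouples: x follows -∂g/∂x, y follows -∂g/∂y.
∂g/∂x = 3x(x + 4); at x=2 this is 36, so x decreases.
∂g/∂y = -3y(y - 4); at y=2 this is 12, so y decreases.
x converges to its nearest critical value 0 (a local min of the x-part); y converges to 0. The iterate converges to (0, 0).

(0, 0)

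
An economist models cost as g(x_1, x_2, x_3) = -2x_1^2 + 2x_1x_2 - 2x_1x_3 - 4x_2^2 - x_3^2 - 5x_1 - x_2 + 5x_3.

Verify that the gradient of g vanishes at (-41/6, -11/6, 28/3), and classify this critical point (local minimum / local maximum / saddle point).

local maximum

∇g = (-4x_1 + 2x_2 - 2x_3 - 5, 2x_1 - 8x_2 - 1, -2x_1 - 2x_3 + 5); substituting (-41/6, -11/6, 28/3) gives ∇g = (0, 0, 0), so (-41/6, -11/6, 28/3) is indeed a critical point.
The Hessian is constant: H = [[-4, 2, -2], [2, -8, 0], [-2, 0, -2]].
Leading principal minors: Δ₁ = -4, Δ₂ = 28, Δ₃ = -24.
The minors alternate sign starting negative (−, +, −), so H is negative definite: a local maximum.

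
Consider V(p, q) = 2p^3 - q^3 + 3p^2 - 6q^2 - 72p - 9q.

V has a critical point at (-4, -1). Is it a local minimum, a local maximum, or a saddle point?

The mixed partial ∂²V/∂p∂q is 0, so the Hessian at any point is diag(V_pp, V_qq) = diag(6(2p + 1), -6(q + 2)).
At (-4, -1): H = diag(-42, -6).
Both eigenvalues are negative, so H is negative definite: a local maximum.

local maximum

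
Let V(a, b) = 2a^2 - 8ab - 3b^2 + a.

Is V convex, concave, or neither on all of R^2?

neither

V is quadratic, so its Hessian is the constant matrix H = [[4, -8], [-8, -6]].
det(H) = -88, tr(H) = -2.
det(H) < 0, so H is indefinite: neither convex nor concave.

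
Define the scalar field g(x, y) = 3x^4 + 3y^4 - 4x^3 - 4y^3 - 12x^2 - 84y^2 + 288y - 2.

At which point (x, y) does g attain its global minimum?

g(x,y) separates as P(x) + Q(y) − 2, so its minimum is min P + min Q − 2.
P'(x) = 12x(x - 2)(x + 1) vanishes at x ∈ {-1, 0, 2}; Q'(y) = 12(y - 3)(y - 2)(y + 4) vanishes at y ∈ {-4, 2, 3}.
Local minima of P (where P''>0): P(-1)=-5, P(2)=-32. Local minima of Q: Q(-4)=-1472, Q(3)=243.
So the global minimum of g is P(2) + Q(-4) − 2 = -32 − 1472 − 2 = -1506, attained at (2, -4).

(2, -4)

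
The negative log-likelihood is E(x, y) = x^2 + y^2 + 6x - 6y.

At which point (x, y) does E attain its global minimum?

(-3, 3)

E(x,y) separates as P(x) + Q(y), so its minimum is min P + min Q.
P'(x) = 2x + 6 vanishes at x ∈ {-3}; Q'(y) = 2y - 6 vanishes at y ∈ {3}.
Local minima of P (where P''>0): P(-3)=-9. Local minima of Q: Q(3)=-9.
So the global minimum of E is P(-3) + Q(3) = -9 − 9 = -18, attained at (-3, 3).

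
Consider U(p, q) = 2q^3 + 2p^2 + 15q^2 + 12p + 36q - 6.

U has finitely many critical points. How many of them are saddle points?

U separates as a function of p plus a function of q, so ∇U=0 decouples.
∂U/∂p = 4(p + 3) = 0 at p ∈ {-3}; ∂U/∂q = 6(q + 2)(q + 3) = 0 at q ∈ {-3, -2}.
The Hessian is diagonal: diag(U_pp, U_qq). Second derivatives: U_pp(-3)=4; U_qq(-3)=-6, U_qq(-2)=6.
Saddle points occur where the two diagonal entries have opposite signs: (-3, -3). Count: 1.

1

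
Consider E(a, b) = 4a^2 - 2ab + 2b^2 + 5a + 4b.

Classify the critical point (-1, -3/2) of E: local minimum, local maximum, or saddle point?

The Hessian of E is constant: H = [[8, -2], [-2, 4]].
det(H) = 8·4 − (-2)² = 28.
det(H) > 0 and tr(H) = 12 > 0, so H is positive definite and the point is a local minimum.

local minimum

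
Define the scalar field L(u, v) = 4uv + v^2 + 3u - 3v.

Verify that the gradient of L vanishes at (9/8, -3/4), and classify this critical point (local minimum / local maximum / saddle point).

∇L = (4v + 3, 4u + 2v - 3); substituting (9/8, -3/4) gives ∇L = (0, 0), so (9/8, -3/4) is indeed a critical point.
The Hessian of L is constant: H = [[0, 4], [4, 2]].
det(H) = 0·2 − 4² = -16.
Since det(H) < 0, H is indefinite and the critical point is a saddle point.

saddle point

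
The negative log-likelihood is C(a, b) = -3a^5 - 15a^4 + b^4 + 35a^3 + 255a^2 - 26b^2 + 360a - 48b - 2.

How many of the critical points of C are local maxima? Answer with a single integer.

C separates as a function of a plus a function of b, so ∇C=0 decouples.
∂C/∂a = -15(a - 3)(a + 1)(a + 2)(a + 4) = 0 at a ∈ {-4, -2, -1, 3}; ∂C/∂b = 4(b - 4)(b + 1)(b + 3) = 0 at b ∈ {-3, -1, 4}.
The Hessian is diagonal: diag(C_aa, C_bb). Second derivatives: C_aa(-4)=630, C_aa(-2)=-150, C_aa(-1)=180, C_aa(3)=-2100; C_bb(-3)=56, C_bb(-1)=-40, C_bb(4)=140.
Local maxima occur where both diagonal entries negative: (-2, -1), (3, -1). Count: 2.

2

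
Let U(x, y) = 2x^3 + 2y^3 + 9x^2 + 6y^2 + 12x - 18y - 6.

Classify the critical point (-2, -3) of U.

local maximum

The mixed partial ∂²U/∂x∂y is 0, so the Hessian at any point is diag(U_xx, U_yy) = diag(6(2x + 3), 12(y + 1)).
At (-2, -3): H = diag(-6, -24).
Both eigenvalues are negative, so H is negative definite: a local maximum.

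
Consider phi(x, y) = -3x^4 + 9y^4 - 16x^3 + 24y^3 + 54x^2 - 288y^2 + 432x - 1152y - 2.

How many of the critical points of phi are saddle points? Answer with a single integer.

5

phi separates as a function of x plus a function of y, so ∇phi=0 decouples.
∂phi/∂x = -12(x - 3)(x + 3)(x + 4) = 0 at x ∈ {-4, -3, 3}; ∂phi/∂y = 36(y - 4)(y + 2)(y + 4) = 0 at y ∈ {-4, -2, 4}.
The Hessian is diagonal: diag(phi_xx, phi_yy). Second derivatives: phi_xx(-4)=-84, phi_xx(-3)=72, phi_xx(3)=-504; phi_yy(-4)=576, phi_yy(-2)=-432, phi_yy(4)=1728.
Saddle points occur where the two diagonal entries have opposite signs: (-4, -4), (-4, 4), (-3, -2), (3, -4), (3, 4). Count: 5.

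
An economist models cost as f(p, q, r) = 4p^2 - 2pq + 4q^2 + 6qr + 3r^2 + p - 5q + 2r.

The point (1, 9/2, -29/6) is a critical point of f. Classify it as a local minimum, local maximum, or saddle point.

local minimum

The Hessian is constant: H = [[8, -2, 0], [-2, 8, 6], [0, 6, 6]].
Leading principal minors: Δ₁ = 8, Δ₂ = 60, Δ₃ = 72.
All leading minors are positive, so H is positive definite: a local minimum.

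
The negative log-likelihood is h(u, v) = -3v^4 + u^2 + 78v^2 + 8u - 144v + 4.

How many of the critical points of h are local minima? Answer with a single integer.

1

h separates as a function of u plus a function of v, so ∇h=0 decouples.
∂h/∂u = 2(u + 4) = 0 at u ∈ {-4}; ∂h/∂v = -12(v - 3)(v - 1)(v + 4) = 0 at v ∈ {-4, 1, 3}.
The Hessian is diagonal: diag(h_uu, h_vv). Second derivatives: h_uu(-4)=2; h_vv(-4)=-420, h_vv(1)=120, h_vv(3)=-168.
Local minima occur where both diagonal entries positive: (-4, 1). Count: 1.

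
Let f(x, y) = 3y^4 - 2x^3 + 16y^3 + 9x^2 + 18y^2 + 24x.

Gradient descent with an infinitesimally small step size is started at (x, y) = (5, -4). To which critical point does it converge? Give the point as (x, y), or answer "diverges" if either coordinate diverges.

diverges

f is separable, so gradient descent decouples: x follows -∂f/∂x, y follows -∂f/∂y.
∂f/∂x = -6(x - 4)(x + 1); at x=5 this is -36, so x increases.
∂f/∂y = 12y(y + 1)(y + 3); at y=-4 this is -144, so y increases.
The x-coordinate has no critical point in that direction and runs off to infinity.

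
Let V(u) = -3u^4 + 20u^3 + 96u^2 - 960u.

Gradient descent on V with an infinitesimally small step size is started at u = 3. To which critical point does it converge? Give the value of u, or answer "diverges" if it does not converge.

V'(u) = -12(u - 5)(u - 4)(u + 4), so V'(3) = -168.
Gradient descent moves in the -V' direction, i.e. u is increasing.
The nearest critical point in that direction is u = 4, where V'' = 96 > 0 (a local minimum). The iterate converges there.

4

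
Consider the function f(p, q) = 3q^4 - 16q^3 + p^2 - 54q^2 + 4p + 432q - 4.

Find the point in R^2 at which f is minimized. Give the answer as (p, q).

f(p,q) separates as A(p) + B(q) − 4, so its minimum is min A + min B − 4.
A'(p) = 2p + 4 vanishes at p ∈ {-2}; B'(q) = 12(q - 4)(q - 3)(q + 3) vanishes at q ∈ {-3, 3, 4}.
Local minima of A (where A''>0): A(-2)=-4. Local minima of B: B(-3)=-1107, B(4)=608.
So the global minimum of f is A(-2) + B(-3) − 4 = -4 − 1107 − 4 = -1115, attained at (-2, -3).

(-2, -3)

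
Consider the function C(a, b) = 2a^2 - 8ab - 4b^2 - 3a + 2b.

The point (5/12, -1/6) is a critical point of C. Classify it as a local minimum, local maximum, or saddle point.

The Hessian of C is constant: H = [[4, -8], [-8, -8]].
det(H) = 4·(-8) − (-8)² = -96.
Since det(H) < 0, H is indefinite and the critical point is a saddle point.

saddle point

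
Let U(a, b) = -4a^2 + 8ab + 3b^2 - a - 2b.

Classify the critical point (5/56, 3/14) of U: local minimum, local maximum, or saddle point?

The Hessian of U is constant: H = [[-8, 8], [8, 6]].
det(H) = (-8)·6 − 8² = -112.
Since det(H) < 0, H is indefinite and the critical point is a saddle point.

saddle point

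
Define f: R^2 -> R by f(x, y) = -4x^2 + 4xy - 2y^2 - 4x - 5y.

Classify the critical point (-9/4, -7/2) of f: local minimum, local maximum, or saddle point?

local maximum

The Hessian of f is constant: H = [[-8, 4], [4, -4]].
det(H) = (-8)·(-4) − 4² = 16.
det(H) > 0 and tr(H) = -12 < 0, so H is negative definite and the point is a local maximum.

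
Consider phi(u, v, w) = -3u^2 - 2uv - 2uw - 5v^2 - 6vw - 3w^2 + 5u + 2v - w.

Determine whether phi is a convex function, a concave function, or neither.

concave

phi is quadratic, so its Hessian is the constant matrix H = [[-6, -2, -2], [-2, -10, -6], [-2, -6, -6]].
Leading principal minors: -6, 56, -128.
Signs alternate −, +, − ⇒ H ≺ 0 ⇒ concave.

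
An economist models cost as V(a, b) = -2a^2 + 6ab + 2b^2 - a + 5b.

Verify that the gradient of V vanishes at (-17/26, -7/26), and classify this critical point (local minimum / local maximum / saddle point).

∇V = (-4a + 6b - 1, 6a + 4b + 5); substituting (-17/26, -7/26) gives ∇V = (0, 0), so (-17/26, -7/26) is indeed a critical point.
The Hessian of V is constant: H = [[-4, 6], [6, 4]].
det(H) = (-4)·4 − 6² = -52.
Since det(H) < 0, H is indefinite and the critical point is a saddle point.

saddle point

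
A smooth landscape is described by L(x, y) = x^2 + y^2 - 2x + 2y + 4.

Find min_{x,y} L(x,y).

2

L(x,y) separates as P(x) + Q(y) + 4, so its minimum is min P + min Q + 4.
P'(x) = 2x - 2 vanishes at x ∈ {1}; Q'(y) = 2y + 2 vanishes at y ∈ {-1}.
Local minima of P (where P''>0): P(1)=-1. Local minima of Q: Q(-1)=-1.
So the global minimum of L is P(1) + Q(-1) + 4 = -1 − 1 + 4 = 2, attained at (1, -1).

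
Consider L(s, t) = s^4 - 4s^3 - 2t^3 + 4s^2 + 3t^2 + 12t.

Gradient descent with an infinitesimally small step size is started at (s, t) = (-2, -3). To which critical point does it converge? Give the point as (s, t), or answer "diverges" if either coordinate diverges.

L is separable, so gradient descent decouples: s follows -∂L/∂s, t follows -∂L/∂t.
∂L/∂s = 4s(s - 2)(s - 1); at s=-2 this is -96, so s increases.
∂L/∂t = -6(t - 2)(t + 1); at t=-3 this is -60, so t increases.
s converges to its nearest critical value 0 (a local min of the s-part); t converges to -1. The iterate converges to (0, -1).

(0, -1)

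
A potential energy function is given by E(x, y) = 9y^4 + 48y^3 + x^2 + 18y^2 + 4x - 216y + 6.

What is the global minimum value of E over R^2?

E(x,y) separates as P(x) + Q(y) + 6, so its minimum is min P + min Q + 6.
P'(x) = 2x + 4 vanishes at x ∈ {-2}; Q'(y) = 36(y - 1)(y + 2)(y + 3) vanishes at y ∈ {-3, -2, 1}.
Local minima of P (where P''>0): P(-2)=-4. Local minima of Q: Q(-3)=243, Q(1)=-141.
So the global minimum of E is P(-2) + Q(1) + 6 = -4 − 141 + 6 = -139, attained at (-2, 1).

-139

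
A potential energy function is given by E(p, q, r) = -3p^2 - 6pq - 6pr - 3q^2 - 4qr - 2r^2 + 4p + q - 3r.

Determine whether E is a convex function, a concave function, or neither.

neither

E is quadratic, so its Hessian is the constant matrix H = [[-6, -6, -6], [-6, -6, -4], [-6, -4, -4]].
Leading principal minors: -6, 0, 24.
Neither pattern holds ⇒ H is indefinite ⇒ neither convex nor concave.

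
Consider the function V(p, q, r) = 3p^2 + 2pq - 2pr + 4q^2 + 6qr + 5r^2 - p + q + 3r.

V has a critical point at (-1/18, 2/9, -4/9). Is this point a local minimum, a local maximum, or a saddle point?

The Hessian is constant: H = [[6, 2, -2], [2, 8, 6], [-2, 6, 10]].
Leading principal minors: Δ₁ = 6, Δ₂ = 44, Δ₃ = 144.
All leading minors are positive, so H is positive definite: a local minimum.

local minimum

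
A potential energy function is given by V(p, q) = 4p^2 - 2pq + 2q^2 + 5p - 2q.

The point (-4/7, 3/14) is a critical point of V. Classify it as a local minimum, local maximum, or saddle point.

The Hessian of V is constant: H = [[8, -2], [-2, 4]].
det(H) = 8·4 − (-2)² = 28.
det(H) > 0 and tr(H) = 12 > 0, so H is positive definite and the point is a local minimum.

local minimum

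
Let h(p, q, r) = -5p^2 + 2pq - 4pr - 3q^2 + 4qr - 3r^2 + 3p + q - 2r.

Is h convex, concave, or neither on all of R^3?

h is quadratic, so its Hessian is the constant matrix H = [[-10, 2, -4], [2, -6, 4], [-4, 4, -6]].
Leading principal minors: -10, 56, -144.
Signs alternate −, +, − ⇒ H ≺ 0 ⇒ concave.

concave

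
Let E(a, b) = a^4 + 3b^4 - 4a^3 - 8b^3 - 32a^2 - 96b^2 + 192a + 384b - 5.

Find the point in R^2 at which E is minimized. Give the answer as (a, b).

(-4, -4)

E(a,b) separates as P(a) + Q(b) − 5, so its minimum is min P + min Q − 5.
P'(a) = 4(a - 4)(a - 3)(a + 4) vanishes at a ∈ {-4, 3, 4}; Q'(b) = 12(b - 4)(b - 2)(b + 4) vanishes at b ∈ {-4, 2, 4}.
Local minima of P (where P''>0): P(-4)=-768, P(4)=256. Local minima of Q: Q(-4)=-1792, Q(4)=256.
So the global minimum of E is P(-4) + Q(-4) − 5 = -768 − 1792 − 5 = -2565, attained at (-4, -4).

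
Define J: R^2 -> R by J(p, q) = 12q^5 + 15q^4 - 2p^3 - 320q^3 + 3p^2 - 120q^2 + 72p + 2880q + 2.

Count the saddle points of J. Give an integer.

4

J separates as a function of p plus a function of q, so ∇J=0 decouples.
∂J/∂p = -6(p - 4)(p + 3) = 0 at p ∈ {-3, 4}; ∂J/∂q = 60(q - 3)(q - 2)(q + 2)(q + 4) = 0 at q ∈ {-4, -2, 2, 3}.
The Hessian is diagonal: diag(J_pp, J_qq). Second derivatives: J_pp(-3)=42, J_pp(4)=-42; J_qq(-4)=-5040, J_qq(-2)=2400, J_qq(2)=-1440, J_qq(3)=2100.
Saddle points occur where the two diagonal entries have opposite signs: (-3, -4), (-3, 2), (4, -2), (4, 3). Count: 4.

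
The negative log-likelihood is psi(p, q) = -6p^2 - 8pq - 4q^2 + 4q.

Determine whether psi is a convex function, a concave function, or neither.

concave

psi is quadratic, so its Hessian is the constant matrix H = [[-12, -8], [-8, -8]].
det(H) = 32, tr(H) = -20.
det(H) > 0 and tr(H) < 0, so H is negative definite everywhere: concave.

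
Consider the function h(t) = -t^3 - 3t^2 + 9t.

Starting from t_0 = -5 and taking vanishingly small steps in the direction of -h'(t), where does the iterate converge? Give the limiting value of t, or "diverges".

-3

h'(t) = -3(t - 1)(t + 3), so h'(-5) = -36.
Gradient descent moves in the -h' direction, i.e. t is increasing.
The nearest critical point in that direction is t = -3, where h'' = 12 > 0 (a local minimum). The iterate converges there.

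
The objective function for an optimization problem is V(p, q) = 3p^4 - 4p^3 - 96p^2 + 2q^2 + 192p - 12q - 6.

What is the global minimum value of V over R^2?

V(p,q) separates as A(p) + B(q) − 6, so its minimum is min A + min B − 6.
A'(p) = 12(p - 4)(p - 1)(p + 4) vanishes at p ∈ {-4, 1, 4}; B'(q) = 4q - 12 vanishes at q ∈ {3}.
Local minima of A (where A''>0): A(-4)=-1280, A(4)=-256. Local minima of B: B(3)=-18.
So the global minimum of V is A(-4) + B(3) − 6 = -1280 − 18 − 6 = -1304, attained at (-4, 3).

-1304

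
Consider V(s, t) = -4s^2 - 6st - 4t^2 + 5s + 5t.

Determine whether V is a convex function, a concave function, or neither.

concave

V is quadratic, so its Hessian is the constant matrix H = [[-8, -6], [-6, -8]].
det(H) = 28, tr(H) = -16.
det(H) > 0 and tr(H) < 0, so H is negative definite everywhere: concave.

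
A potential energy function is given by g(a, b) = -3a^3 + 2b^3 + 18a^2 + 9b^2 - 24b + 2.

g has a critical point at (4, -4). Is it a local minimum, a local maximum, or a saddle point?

The mixed partial ∂²g/∂a∂b is 0, so the Hessian at any point is diag(g_aa, g_bb) = diag(18(-a + 2), 6(2b + 3)).
At (4, -4): H = diag(-36, -30).
Both eigenvalues are negative, so H is negative definite: a local maximum.

local maximum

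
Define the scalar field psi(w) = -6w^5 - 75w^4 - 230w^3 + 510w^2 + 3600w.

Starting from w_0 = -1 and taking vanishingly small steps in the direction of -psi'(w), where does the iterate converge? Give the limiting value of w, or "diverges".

psi'(w) = -30(w - 2)(w + 3)(w + 4)(w + 5), so psi'(-1) = 2160.
Gradient descent moves in the -psi' direction, i.e. w is decreasing.
The nearest critical point in that direction is w = -3, where psi'' = 300 > 0 (a local minimum). The iterate converges there.

-3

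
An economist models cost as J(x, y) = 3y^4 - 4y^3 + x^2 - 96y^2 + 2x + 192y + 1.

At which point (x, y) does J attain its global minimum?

J(x,y) separates as P(x) + Q(y) + 1, so its minimum is min P + min Q + 1.
P'(x) = 2x + 2 vanishes at x ∈ {-1}; Q'(y) = 12(y - 4)(y - 1)(y + 4) vanishes at y ∈ {-4, 1, 4}.
Local minima of P (where P''>0): P(-1)=-1. Local minima of Q: Q(-4)=-1280, Q(4)=-256.
So the global minimum of J is P(-1) + Q(-4) + 1 = -1 − 1280 + 1 = -1280, attained at (-1, -4).

(-1, -4)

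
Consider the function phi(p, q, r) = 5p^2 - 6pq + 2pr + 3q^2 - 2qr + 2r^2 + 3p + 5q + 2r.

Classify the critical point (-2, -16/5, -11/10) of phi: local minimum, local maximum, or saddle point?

local minimum

The Hessian is constant: H = [[10, -6, 2], [-6, 6, -2], [2, -2, 4]].
Leading principal minors: Δ₁ = 10, Δ₂ = 24, Δ₃ = 80.
All leading minors are positive, so H is positive definite: a local minimum.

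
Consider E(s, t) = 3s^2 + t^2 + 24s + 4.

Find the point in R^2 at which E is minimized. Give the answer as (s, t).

(-4, 0)

E(s,t) separates as P(s) + Q(t) + 4, so its minimum is min P + min Q + 4.
P'(s) = 6s + 24 vanishes at s ∈ {-4}; Q'(t) = 2t vanishes at t ∈ {0}.
Local minima of P (where P''>0): P(-4)=-48. Local minima of Q: Q(0)=0.
So the global minimum of E is P(-4) + Q(0) + 4 = -48 + 0 + 4 = -44, attained at (-4, 0).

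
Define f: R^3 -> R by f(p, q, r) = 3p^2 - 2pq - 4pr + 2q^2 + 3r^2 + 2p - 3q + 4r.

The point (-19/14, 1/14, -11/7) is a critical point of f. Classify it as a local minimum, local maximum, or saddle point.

The Hessian is constant: H = [[6, -2, -4], [-2, 4, 0], [-4, 0, 6]].
Leading principal minors: Δ₁ = 6, Δ₂ = 20, Δ₃ = 56.
All leading minors are positive, so H is positive definite: a local minimum.

local minimum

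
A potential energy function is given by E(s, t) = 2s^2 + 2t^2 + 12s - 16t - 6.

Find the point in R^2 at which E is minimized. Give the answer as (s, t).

(-3, 4)

E(s,t) separates as P(s) + Q(t) − 6, so its minimum is min P + min Q − 6.
P'(s) = 4s + 12 vanishes at s ∈ {-3}; Q'(t) = 4(t - 4) vanishes at t ∈ {4}.
Local minima of P (where P''>0): P(-3)=-18. Local minima of Q: Q(4)=-32.
So the global minimum of E is P(-3) + Q(4) − 6 = -18 − 32 − 6 = -56, attained at (-3, 4).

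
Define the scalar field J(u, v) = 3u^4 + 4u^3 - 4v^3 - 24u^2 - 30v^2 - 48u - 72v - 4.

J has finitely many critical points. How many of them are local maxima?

1

J separates as a function of u plus a function of v, so ∇J=0 decouples.
∂J/∂u = 12(u - 2)(u + 1)(u + 2) = 0 at u ∈ {-2, -1, 2}; ∂J/∂v = -12(v + 2)(v + 3) = 0 at v ∈ {-3, -2}.
The Hessian is diagonal: diag(J_uu, J_vv). Second derivatives: J_uu(-2)=48, J_uu(-1)=-36, J_uu(2)=144; J_vv(-3)=12, J_vv(-2)=-12.
Local maxima occur where both diagonal entries negative: (-1, -2). Count: 1.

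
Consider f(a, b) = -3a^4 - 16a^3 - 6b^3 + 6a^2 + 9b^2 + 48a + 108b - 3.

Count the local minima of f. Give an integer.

f separates as a function of a plus a function of b, so ∇f=0 decouples.
∂f/∂a = -12(a - 1)(a + 1)(a + 4) = 0 at a ∈ {-4, -1, 1}; ∂f/∂b = -18(b - 3)(b + 2) = 0 at b ∈ {-2, 3}.
The Hessian is diagonal: diag(f_aa, f_bb). Second derivatives: f_aa(-4)=-180, f_aa(-1)=72, f_aa(1)=-120; f_bb(-2)=90, f_bb(3)=-90.
Local minima occur where both diagonal entries positive: (-1, -2). Count: 1.

1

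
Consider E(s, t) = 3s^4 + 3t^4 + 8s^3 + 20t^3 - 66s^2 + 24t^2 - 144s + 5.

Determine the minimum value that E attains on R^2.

E(s,t) separates as P(s) + Q(t) + 5, so its minimum is min P + min Q + 5.
P'(s) = 12(s - 3)(s + 1)(s + 4) vanishes at s ∈ {-4, -1, 3}; Q'(t) = 12t(t + 1)(t + 4) vanishes at t ∈ {-4, -1, 0}.
Local minima of P (where P''>0): P(-4)=-224, P(3)=-567. Local minima of Q: Q(-4)=-128, Q(0)=0.
So the global minimum of E is P(3) + Q(-4) + 5 = -567 − 128 + 5 = -690, attained at (3, -4).

-690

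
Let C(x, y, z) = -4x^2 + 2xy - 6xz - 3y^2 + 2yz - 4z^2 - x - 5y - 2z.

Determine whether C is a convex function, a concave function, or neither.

C is quadratic, so its Hessian is the constant matrix H = [[-8, 2, -6], [2, -6, 2], [-6, 2, -8]].
Leading principal minors: -8, 44, -152.
Signs alternate −, +, − ⇒ H ≺ 0 ⇒ concave.

concave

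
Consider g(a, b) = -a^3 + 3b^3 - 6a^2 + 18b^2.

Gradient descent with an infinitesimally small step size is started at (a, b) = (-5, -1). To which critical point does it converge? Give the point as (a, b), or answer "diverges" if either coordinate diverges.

(-4, 0)

g is separable, so gradient descent decouples: a follows -∂g/∂a, b follows -∂g/∂b.
∂g/∂a = -3a(a + 4); at a=-5 this is -15, so a increases.
∂g/∂b = 9b(b + 4); at b=-1 this is -27, so b increases.
a converges to its nearest critical value -4 (a local min of the a-part); b converges to 0. The iterate converges to (-4, 0).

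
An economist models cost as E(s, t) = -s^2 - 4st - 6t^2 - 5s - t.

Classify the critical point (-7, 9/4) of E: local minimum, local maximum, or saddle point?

The Hessian of E is constant: H = [[-2, -4], [-4, -12]].
det(H) = (-2)·(-12) − (-4)² = 8.
det(H) > 0 and tr(H) = -14 < 0, so H is negative definite and the point is a local maximum.

local maximum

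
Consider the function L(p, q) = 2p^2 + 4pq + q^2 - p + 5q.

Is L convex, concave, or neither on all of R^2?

neither

L is quadratic, so its Hessian is the constant matrix H = [[4, 4], [4, 2]].
det(H) = -8, tr(H) = 6.
det(H) < 0, so H is indefinite: neither convex nor concave.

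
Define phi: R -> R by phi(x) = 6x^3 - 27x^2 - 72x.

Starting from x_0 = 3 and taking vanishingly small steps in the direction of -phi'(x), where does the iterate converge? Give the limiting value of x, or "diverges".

4

phi'(x) = 18(x - 4)(x + 1), so phi'(3) = -72.
Gradient descent moves in the -phi' direction, i.e. x is increasing.
The nearest critical point in that direction is x = 4, where phi'' = 90 > 0 (a local minimum). The iterate converges there.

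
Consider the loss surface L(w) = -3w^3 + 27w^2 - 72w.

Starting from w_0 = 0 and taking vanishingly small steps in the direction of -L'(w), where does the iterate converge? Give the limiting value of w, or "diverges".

2

L'(w) = -9(w - 4)(w - 2), so L'(0) = -72.
Gradient descent moves in the -L' direction, i.e. w is increasing.
The nearest critical point in that direction is w = 2, where L'' = 18 > 0 (a local minimum). The iterate converges there.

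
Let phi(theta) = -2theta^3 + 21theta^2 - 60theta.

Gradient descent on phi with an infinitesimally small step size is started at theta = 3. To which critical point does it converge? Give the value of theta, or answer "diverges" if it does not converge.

phi'(theta) = -6(theta - 5)(theta - 2), so phi'(3) = 12.
Gradient descent moves in the -phi' direction, i.e. theta is decreasing.
The nearest critical point in that direction is theta = 2, where phi'' = 18 > 0 (a local minimum). The iterate converges there.

2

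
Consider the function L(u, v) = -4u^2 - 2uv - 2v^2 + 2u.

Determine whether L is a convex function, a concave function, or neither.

L is quadratic, so its Hessian is the constant matrix H = [[-8, -2], [-2, -4]].
det(H) = 28, tr(H) = -12.
det(H) > 0 and tr(H) < 0, so H is negative definite everywhere: concave.

concave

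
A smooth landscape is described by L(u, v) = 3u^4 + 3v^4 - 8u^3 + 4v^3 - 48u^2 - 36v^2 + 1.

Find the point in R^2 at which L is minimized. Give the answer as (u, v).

(4, -3)

L(u,v) separates as P(u) + Q(v) + 1, so its minimum is min P + min Q + 1.
P'(u) = 12u(u - 4)(u + 2) vanishes at u ∈ {-2, 0, 4}; Q'(v) = 12v(v - 2)(v + 3) vanishes at v ∈ {-3, 0, 2}.
Local minima of P (where P''>0): P(-2)=-80, P(4)=-512. Local minima of Q: Q(-3)=-189, Q(2)=-64.
So the global minimum of L is P(4) + Q(-3) + 1 = -512 − 189 + 1 = -700, attained at (4, -3).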